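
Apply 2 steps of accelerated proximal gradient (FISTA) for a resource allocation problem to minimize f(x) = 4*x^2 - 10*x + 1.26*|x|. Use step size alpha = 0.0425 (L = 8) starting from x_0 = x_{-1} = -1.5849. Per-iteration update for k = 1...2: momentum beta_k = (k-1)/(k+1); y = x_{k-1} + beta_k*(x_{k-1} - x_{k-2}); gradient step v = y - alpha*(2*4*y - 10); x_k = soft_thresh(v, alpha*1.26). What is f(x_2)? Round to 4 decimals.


FISTA on f(x) = 4*x^2 - 10*x + 1.26*|x|
L = 8, alpha = 0.0425
Iteration 1: beta = 0.0, y = -1.5849 + 0.0*(-1.5849 + 1.5849) = -1.5849
  grad(y) = -22.6792, v = y - alpha*grad = -0.621
  prox(v) = soft_thresh(-0.621, 0.0536) = -0.5675
Iteration 2: beta = 0.3333, y = -0.5675 + 0.3333*(-0.5675 + 1.5849) = -0.2283
  grad(y) = -11.8268, v = y - alpha*grad = 0.2743
  prox(v) = soft_thresh(0.2743, 0.0536) = 0.2207
f(x_2) = 4*0.2207^2 - 10*0.2207 + 1.26*|0.2207| = -1.7344


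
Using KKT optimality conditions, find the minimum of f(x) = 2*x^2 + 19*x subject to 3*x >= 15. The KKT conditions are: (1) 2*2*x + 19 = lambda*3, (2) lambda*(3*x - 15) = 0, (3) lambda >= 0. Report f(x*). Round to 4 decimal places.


Step 1: Try lambda = 0 (constraint inactive).
x_unc = -19/(2*2) = -4.75
Check: 3*-4.75 = -14.25 < 15 -- violated!
Step 2: Constraint must be active: 3*x = 15
x* = 15/3 = 5.0
lambda = (2*2*5.0 + 19)/3 = 13.0
Step 3: Compute optimal value.
f(x*) = 2*5.0^2 + 19*5.0 = 145.0


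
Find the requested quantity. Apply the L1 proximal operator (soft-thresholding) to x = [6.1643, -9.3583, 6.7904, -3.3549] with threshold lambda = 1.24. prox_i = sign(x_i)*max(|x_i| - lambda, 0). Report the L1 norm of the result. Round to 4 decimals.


Soft-thresholding with lambda = 1.24:
prox(6.1643) = sign(6.1643)*max(|6.1643| - 1.24, 0) = 4.9243
prox(-9.3583) = sign(-9.3583)*max(|-9.3583| - 1.24, 0) = -8.1183
prox(6.7904) = sign(6.7904)*max(|6.7904| - 1.24, 0) = 5.5504
prox(-3.3549) = sign(-3.3549)*max(|-3.3549| - 1.24, 0) = -2.1149
prox(x) = [4.9243, -8.1183, 5.5504, -2.1149]
||prox(x)||_1 = 4.9243 + 8.1183 + 5.5504 + 2.1149 = 20.7079


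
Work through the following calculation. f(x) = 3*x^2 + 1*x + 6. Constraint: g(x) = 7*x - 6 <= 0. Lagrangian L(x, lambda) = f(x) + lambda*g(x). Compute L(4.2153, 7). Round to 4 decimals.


Step 1: Evaluate f(x).
f(4.2153) = 3*4.2153^2 + 1*4.2153 + 6 = 63.5216
Step 2: Evaluate g(x).
g(4.2153) = 7*4.2153 - 6 = 23.5071
Step 3: Compute Lagrangian.
L = 63.5216 + 7*23.5071 = 228.0713


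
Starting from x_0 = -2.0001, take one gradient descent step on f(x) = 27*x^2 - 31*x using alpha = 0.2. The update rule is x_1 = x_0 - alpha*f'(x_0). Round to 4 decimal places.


We compute the gradient at x_0 and apply the update.
f'(x) = 54*x - 31
f'(-2.0001) = 54*-2.0001 - 31 = -139.0054
x_1 = -2.0001 - 0.2*-139.0054 = 25.801


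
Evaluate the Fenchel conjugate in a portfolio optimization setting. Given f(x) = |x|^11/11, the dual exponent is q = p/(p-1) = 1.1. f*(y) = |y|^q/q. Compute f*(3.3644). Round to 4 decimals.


The conjugate exponent q satisfies 1/p + 1/q = 1.
p = 11, so q = 11/(11 - 1) = 1.1
|y|^q = 3.3644^1.1 = 3.7984
f*(3.3644) = 3.7984 / 1.1 = 3.4531


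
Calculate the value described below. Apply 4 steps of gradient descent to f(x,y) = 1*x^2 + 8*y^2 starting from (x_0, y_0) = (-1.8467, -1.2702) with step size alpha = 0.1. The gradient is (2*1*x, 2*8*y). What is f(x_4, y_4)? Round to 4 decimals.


Gradient descent on f(x,y) = 1*x^2 + 8*y^2.
Starting point: (-1.8467, -1.2702), alpha = 0.1
Step 1: grad_x = 2*1*-1.8467 = -3.6934, grad_y = 2*8*-1.2702 = -20.3232
  x_1 = -1.8467 - 0.1*-3.6934 = -1.4774
  y_1 = -1.2702 - 0.1*-20.3232 = 0.7621
Step 2: grad_x = 2*1*-1.4774 = -2.9547, grad_y = 2*8*0.7621 = 12.1939
  x_2 = -1.4774 - 0.1*-2.9547 = -1.1819
  y_2 = 0.7621 - 0.1*12.1939 = -0.4573
Step 3: grad_x = 2*1*-1.1819 = -2.3638, grad_y = 2*8*-0.4573 = -7.3164
  x_3 = -1.1819 - 0.1*-2.3638 = -0.9455
  y_3 = -0.4573 - 0.1*-7.3164 = 0.2744
Step 4: grad_x = 2*1*-0.9455 = -1.891, grad_y = 2*8*0.2744 = 4.3898
  x_4 = -0.9455 - 0.1*-1.891 = -0.7564
  y_4 = 0.2744 - 0.1*4.3898 = -0.1646
f(-0.7564, -0.1646) = 1*(-0.7564)^2 + 8*(-0.1646)^2 = 0.7889


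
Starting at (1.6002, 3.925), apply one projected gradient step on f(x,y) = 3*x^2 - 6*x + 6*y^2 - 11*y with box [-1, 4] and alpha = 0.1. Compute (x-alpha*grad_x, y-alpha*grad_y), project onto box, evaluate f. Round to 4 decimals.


Step 1: Compute gradient at (1.6002, 3.925).
grad_x = 2*3*1.6002 - 6 = 3.6012
grad_y = 2*6*3.925 - 11 = 36.1
Step 2: Gradient step.
x_raw = 1.6002 - 0.1*3.6012 = 1.2401
y_raw = 3.925 - 0.1*36.1 = 0.315
Step 3: Project onto [-1, 4].
x_proj = clip(1.2401) = 1.2401
y_proj = clip(0.315) = 0.315
Step 4: Evaluate f.
f(1.2401, 0.315) = -5.6967


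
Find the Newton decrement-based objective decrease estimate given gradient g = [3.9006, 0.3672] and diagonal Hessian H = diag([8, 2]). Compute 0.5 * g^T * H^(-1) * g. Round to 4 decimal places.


Step 1: H is diagonal, so H^(-1) * g = [0.4876, 0.1836].
Step 2: g^T H^(-1) g = sum_i g_i^2 / H_ii
  = (3.9006)^2/8 + (0.3672)^2/2
  = 1.9018 + 0.0674 = 1.9693
Step 3: Objective decrease = 0.5 * g^T H^(-1) g = 0.9846


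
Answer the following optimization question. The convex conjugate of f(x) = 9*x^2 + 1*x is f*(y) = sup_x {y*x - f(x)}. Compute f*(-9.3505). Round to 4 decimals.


f*(y) = sup_x {y*x - a*x^2 - b*x} = sup_x {(y-b)*x - a*x^2}
FOC: (y - b) - 2a*x = 0 => x* = (y - b)/(2a)
x* = (-9.3505 - 1)/(2*9) = -0.575
f*(-9.3505) = (y-b)^2/(4a) = (-9.3505 - 1)^2/(4*9)
= 107.1329/36 = 2.9759


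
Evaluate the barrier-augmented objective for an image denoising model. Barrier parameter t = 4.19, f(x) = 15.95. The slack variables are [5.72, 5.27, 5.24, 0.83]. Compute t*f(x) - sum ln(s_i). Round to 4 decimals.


Step 1: Compute log-barrier.
ln values: [1.744, 1.662, 1.6563, -0.1863]
phi = -(1.744 + 1.662 + 1.6563 - 0.1863) = -4.876
Step 2: Compute augmented objective.
t*f(x) = 4.19*15.95 = 66.8305
Total = 66.8305 - 4.876 = 61.9545


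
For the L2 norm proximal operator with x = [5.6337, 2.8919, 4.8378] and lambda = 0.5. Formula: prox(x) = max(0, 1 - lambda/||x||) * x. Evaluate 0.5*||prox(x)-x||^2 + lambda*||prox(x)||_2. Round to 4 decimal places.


Step 1: Compute ||x||.
||x|| = 7.9691
Step 2: Compute scaling factor.
scale = max(0, 1 - 0.5/7.9691) = 0.9373
Step 3: prox(x) = [5.2802, 2.7105, 4.5343]
||prox(x)|| = 7.4691
Step 4: Proximal objective.
0.5*||prox-x||^2 = 0.125
lambda*||prox|| = 3.7346
Total = 3.8595


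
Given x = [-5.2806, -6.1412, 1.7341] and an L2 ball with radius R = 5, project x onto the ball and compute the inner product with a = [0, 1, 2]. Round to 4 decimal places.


Step 1: Compute ||x|| (intermediates to 6 decimals).
||x|| = sqrt((-5.2806)^2 + (-6.1412)^2 + 1.7341^2) = 8.282885
Step 2: Project.
Since ||x|| > R, scale = R/||x|| = 5/8.282885 = 0.603654, proj(x) = scale * x
proj(x) = [-3.187655, -3.70716, 1.046796]
Step 3: Dot product.
a^T * proj(x) = 0*(-3.187655) + 1*(-3.70716) + 2*1.046796 = -1.6136


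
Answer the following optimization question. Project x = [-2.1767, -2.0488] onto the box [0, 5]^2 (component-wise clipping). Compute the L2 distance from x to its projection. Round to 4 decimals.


Project each component onto [0, 5].
clip(-2.1767) = 0.0, clip(-2.0488) = 0.0
Projection = [0.0, 0.0]
Squared diffs: [4.738, 4.1976]
Distance = sqrt(8.9356) = 2.9892


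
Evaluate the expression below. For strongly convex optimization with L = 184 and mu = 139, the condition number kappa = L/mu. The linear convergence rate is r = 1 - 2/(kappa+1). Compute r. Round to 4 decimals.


Step 1: Compute the condition number.
kappa = L/mu = 184/139 = 1.3237
Step 2: Compute the convergence rate.
r = 1 - 2/(kappa + 1) = 1 - 2*mu/(L + mu) = (L - mu)/(L + mu) = 45/323 = 0.1393


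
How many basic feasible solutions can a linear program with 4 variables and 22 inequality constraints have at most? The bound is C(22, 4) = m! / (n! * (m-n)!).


Each vertex corresponds to some choice of n active constraints out of m, so the number of vertices is at most C(m, n) = m! / (n!(m-n)!).
m = 22, n = 4
Numerator: 22 * 21 * 20 * 19
Denominator: 4! = 24
C(22, 4) = 7315


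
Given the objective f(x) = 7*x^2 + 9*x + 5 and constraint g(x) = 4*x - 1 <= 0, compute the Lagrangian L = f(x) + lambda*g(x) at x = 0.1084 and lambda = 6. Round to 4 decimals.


Step 1: Evaluate f(x).
f(0.1084) = 7*0.1084^2 + 9*0.1084 + 5 = 6.0579
Step 2: Evaluate g(x).
g(0.1084) = 4*0.1084 - 1 = -0.5664
Step 3: Compute Lagrangian.
L = 6.0579 + 6*-0.5664 = 2.6595


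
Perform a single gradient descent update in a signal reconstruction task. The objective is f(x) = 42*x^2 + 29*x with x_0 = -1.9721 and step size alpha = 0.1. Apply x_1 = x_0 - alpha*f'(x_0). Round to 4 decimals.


We compute the gradient at x_0 and apply the update.
f'(x) = 84*x + 29
f'(-1.9721) = 84*-1.9721 + 29 = -136.6564
x_1 = -1.9721 - 0.1*-136.6564 = 11.6935


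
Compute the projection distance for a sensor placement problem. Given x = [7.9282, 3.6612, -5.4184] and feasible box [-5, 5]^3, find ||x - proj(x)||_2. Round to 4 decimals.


Project each component onto [-5, 5].
clip(7.9282) = 5.0, clip(3.6612) = 3.6612, clip(-5.4184) = -5.0
Projection = [5.0, 3.6612, -5.0]
Squared diffs: [8.5744, 0.0, 0.1751]
Distance = sqrt(8.7495) = 2.9579


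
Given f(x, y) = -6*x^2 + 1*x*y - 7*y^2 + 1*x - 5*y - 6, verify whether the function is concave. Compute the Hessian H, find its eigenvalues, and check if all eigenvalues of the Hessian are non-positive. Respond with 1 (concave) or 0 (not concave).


The Hessian of f(x,y) = -6*x^2 + 1*x*y - 7*y^2 + 1*x - 5*y - 6 is:
H = [[-12, 1], [1, -14]]
Trace = -12 - 14 = -26
Determinant = -12*-14 - (1)^2 = 167
Discriminant = (-26)^2 - 4*167 = 8.0
Eigenvalues: lambda_1 = -14.4142, lambda_2 = -11.5858
The function is concave.

1


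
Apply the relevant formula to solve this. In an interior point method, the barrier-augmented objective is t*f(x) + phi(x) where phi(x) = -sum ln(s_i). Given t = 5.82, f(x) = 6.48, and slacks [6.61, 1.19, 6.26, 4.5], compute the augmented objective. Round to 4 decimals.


Step 1: Compute log-barrier.
ln values: [1.8886, 0.174, 1.8342, 1.5041]
phi = -(1.8886 + 0.174 + 1.8342 + 1.5041) = -5.4008
Step 2: Compute augmented objective.
t*f(x) = 5.82*6.48 = 37.7136
Total = 37.7136 - 5.4008 = 32.3128


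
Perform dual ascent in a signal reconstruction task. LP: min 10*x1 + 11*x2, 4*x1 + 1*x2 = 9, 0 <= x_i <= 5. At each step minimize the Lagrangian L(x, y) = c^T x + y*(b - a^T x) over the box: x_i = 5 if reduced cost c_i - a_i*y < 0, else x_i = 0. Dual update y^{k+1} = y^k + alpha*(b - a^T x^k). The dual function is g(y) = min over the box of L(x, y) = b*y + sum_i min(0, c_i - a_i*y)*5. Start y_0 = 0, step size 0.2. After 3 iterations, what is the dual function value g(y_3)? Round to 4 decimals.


Dual ascent for LP: min 10*x1 + 11*x2, 4*x1 + 1*x2 = 9, 0 <= x_i <= 5
Step 1: y^k = 0.0, reduced costs: (10.0, 11.0)
  x^k = (0.0, 0.0), subgradient = b - a^T x = 9.0
  y^{k+1} = 0.0 + 0.2*9.0 = 1.8
Step 2: y^k = 1.8, reduced costs: (2.8, 9.2)
  x^k = (0.0, 0.0), subgradient = b - a^T x = 9.0
  y^{k+1} = 1.8 + 0.2*9.0 = 3.6
Step 3: y^k = 3.6, reduced costs: (-4.4, 7.4)
  x^k = (5.0, 0.0), subgradient = b - a^T x = -11.0
  y^{k+1} = 3.6 + 0.2*-11.0 = 1.4
Dual objective at y_3 = 1.4: reduced costs (4.4, 9.6), box minimizer x = (0.0, 0.0)
g(y_3) = b*y + (c1 - a1*y)*x1 + (c2 - a2*y)*x2 = 9*1.4 + 4.4*0.0 + 9.6*0.0 = 12.6 + 0.0 + 0.0 = 12.6


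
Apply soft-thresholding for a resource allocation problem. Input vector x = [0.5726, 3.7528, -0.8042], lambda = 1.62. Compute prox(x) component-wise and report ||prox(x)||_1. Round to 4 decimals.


Soft-thresholding with lambda = 1.62:
prox(0.5726) = sign(0.5726)*max(|0.5726| - 1.62, 0) = 0.0
prox(3.7528) = sign(3.7528)*max(|3.7528| - 1.62, 0) = 2.1328
prox(-0.8042) = sign(-0.8042)*max(|-0.8042| - 1.62, 0) = 0.0
prox(x) = [0.0, 2.1328, 0.0]
||prox(x)||_1 = 0.0 + 2.1328 + 0.0 = 2.1328


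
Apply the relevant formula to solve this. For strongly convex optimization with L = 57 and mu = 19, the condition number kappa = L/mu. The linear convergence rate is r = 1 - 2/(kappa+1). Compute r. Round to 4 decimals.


Step 1: Compute the condition number.
kappa = L/mu = 57/19 = 3.0
Step 2: Compute the convergence rate.
r = 1 - 2/(kappa + 1) = 1 - 2*mu/(L + mu) = (L - mu)/(L + mu) = 38/76 = 0.5


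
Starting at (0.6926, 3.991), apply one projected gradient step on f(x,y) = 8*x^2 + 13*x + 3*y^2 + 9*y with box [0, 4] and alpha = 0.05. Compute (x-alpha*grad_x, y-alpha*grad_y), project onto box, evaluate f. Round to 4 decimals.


Step 1: Compute gradient at (0.6926, 3.991).
grad_x = 2*8*0.6926 + 13 = 24.0816
grad_y = 2*3*3.991 + 9 = 32.946
Step 2: Gradient step.
x_raw = 0.6926 - 0.05*24.0816 = -0.5115
y_raw = 3.991 - 0.05*32.946 = 2.3437
Step 3: Project onto [0, 4].
x_proj = clip(-0.5115) = 0.0
y_proj = clip(2.3437) = 2.3437
Step 4: Evaluate f.
f(0.0, 2.3437) = 37.5721


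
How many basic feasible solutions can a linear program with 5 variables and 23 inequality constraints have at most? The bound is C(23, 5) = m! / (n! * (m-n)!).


Each vertex corresponds to some choice of n active constraints out of m, so the number of vertices is at most C(m, n) = m! / (n!(m-n)!).
m = 23, n = 5
Numerator: 23 * 22 * 21 * 20 * 19
Denominator: 5! = 120
C(23, 5) = 33649


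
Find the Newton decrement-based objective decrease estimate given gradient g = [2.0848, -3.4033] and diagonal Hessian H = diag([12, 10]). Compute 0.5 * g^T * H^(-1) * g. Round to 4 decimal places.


Step 1: H is diagonal, so H^(-1) * g = [0.1737, -0.3403].
Step 2: g^T H^(-1) g = sum_i g_i^2 / H_ii
  = (2.0848)^2/12 + (-3.4033)^2/10
  = 0.3622 + 1.1582 = 1.5204
Step 3: Objective decrease = 0.5 * g^T H^(-1) g = 0.7602


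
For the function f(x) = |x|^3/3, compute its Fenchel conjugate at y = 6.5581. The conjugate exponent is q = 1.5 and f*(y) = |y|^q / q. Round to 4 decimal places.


The conjugate exponent q satisfies 1/p + 1/q = 1.
p = 3, so q = 3/(3 - 1) = 1.5
|y|^q = 6.5581^1.5 = 16.7945
f*(6.5581) = 16.7945 / 1.5 = 11.1963


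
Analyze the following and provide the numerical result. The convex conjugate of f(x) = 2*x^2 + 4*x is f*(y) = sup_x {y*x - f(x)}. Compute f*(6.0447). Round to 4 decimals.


f*(y) = sup_x {y*x - a*x^2 - b*x} = sup_x {(y-b)*x - a*x^2}
FOC: (y - b) - 2a*x = 0 => x* = (y - b)/(2a)
x* = (6.0447 - 4)/(2*2) = 0.5112
f*(6.0447) = (y-b)^2/(4a) = (6.0447 - 4)^2/(4*2)
= 4.1808/8 = 0.5226


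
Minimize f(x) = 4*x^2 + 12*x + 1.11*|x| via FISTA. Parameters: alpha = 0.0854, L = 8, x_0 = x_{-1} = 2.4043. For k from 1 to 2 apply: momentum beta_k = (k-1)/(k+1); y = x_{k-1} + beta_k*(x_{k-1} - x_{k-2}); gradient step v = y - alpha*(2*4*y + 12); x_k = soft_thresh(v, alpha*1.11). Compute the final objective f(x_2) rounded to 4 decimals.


FISTA on f(x) = 4*x^2 + 12*x + 1.11*|x|
L = 8, alpha = 0.0854
Iteration 1: beta = 0.0, y = 2.4043 + 0.0*(2.4043 - 2.4043) = 2.4043
  grad(y) = 31.2344, v = y - alpha*grad = -0.2631
  prox(v) = soft_thresh(-0.2631, 0.0948) = -0.1683
Iteration 2: beta = 0.3333, y = -0.1683 + 0.3333*(-0.1683 - 2.4043) = -1.0259
  grad(y) = 3.7931, v = y - alpha*grad = -1.3498
  prox(v) = soft_thresh(-1.3498, 0.0948) = -1.255
f(x_2) = 4*(-1.255)^2 + 12*(-1.255) + 1.11*|-1.255| = -7.3669


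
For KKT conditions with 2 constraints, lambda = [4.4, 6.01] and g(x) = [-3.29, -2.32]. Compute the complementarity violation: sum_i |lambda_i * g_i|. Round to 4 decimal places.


KKT complementary slackness check:
lambda_1 * g_1 = 4.4 * -3.29 = -14.476
lambda_2 * g_2 = 6.01 * -2.32 = -13.9432
Total violation = 14.476 + 13.9432 = 28.4192


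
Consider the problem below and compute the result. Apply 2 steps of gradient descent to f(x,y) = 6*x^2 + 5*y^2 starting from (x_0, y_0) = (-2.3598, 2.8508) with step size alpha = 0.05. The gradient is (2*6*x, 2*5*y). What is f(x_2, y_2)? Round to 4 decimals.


Gradient descent on f(x,y) = 6*x^2 + 5*y^2.
Starting point: (-2.3598, 2.8508), alpha = 0.05
Step 1: grad_x = 2*6*-2.3598 = -28.3176, grad_y = 2*5*2.8508 = 28.508
  x_1 = -2.3598 - 0.05*-28.3176 = -0.9439
  y_1 = 2.8508 - 0.05*28.508 = 1.4254
Step 2: grad_x = 2*6*-0.9439 = -11.327, grad_y = 2*5*1.4254 = 14.254
  x_2 = -0.9439 - 0.05*-11.327 = -0.3776
  y_2 = 1.4254 - 0.05*14.254 = 0.7127
f(-0.3776, 0.7127) = 6*(-0.3776)^2 + 5*0.7127^2 = 3.3951


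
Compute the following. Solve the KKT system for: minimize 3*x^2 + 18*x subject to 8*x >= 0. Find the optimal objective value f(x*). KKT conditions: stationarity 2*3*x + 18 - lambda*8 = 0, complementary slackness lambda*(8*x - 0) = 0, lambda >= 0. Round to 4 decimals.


Step 1: Try lambda = 0 (constraint inactive).
x_unc = -18/(2*3) = -3.0
Check: 8*-3.0 = -24.0 < 0 -- violated!
Step 2: Constraint must be active: 8*x = 0
x* = 0/8 = 0.0
lambda = (2*3*0.0 + 18)/8 = 2.25
Step 3: Compute optimal value.
f(x*) = 3*0.0^2 + 18*0.0 = 0.0


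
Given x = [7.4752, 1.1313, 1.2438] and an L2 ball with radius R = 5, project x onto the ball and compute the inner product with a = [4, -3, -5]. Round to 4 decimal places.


Step 1: Compute ||x|| (intermediates to 6 decimals).
||x|| = sqrt(7.4752^2 + 1.1313^2 + 1.2438^2) = 7.661951
Step 2: Project.
Since ||x|| > R, scale = R/||x|| = 5/7.661951 = 0.652575, proj(x) = scale * x
proj(x) = [4.878129, 0.738258, 0.811673]
Step 3: Dot product.
a^T * proj(x) = 4*4.878129 - 3*0.738258 - 5*0.811673 = 13.2394


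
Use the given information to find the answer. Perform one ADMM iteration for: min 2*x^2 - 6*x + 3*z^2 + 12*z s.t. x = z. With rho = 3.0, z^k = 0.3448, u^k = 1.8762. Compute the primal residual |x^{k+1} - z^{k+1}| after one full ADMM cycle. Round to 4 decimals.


ADMM iteration with rho = 3.0, z^k = 0.3448, u^k = 1.8762
Step 1: x-update.
Minimize 2*x^2 - 6*x + (3.0/2)*(x - 0.3448 + 1.8762)^2
FOC: (2*2 + 3.0)*x = 6 + 3.0*(0.3448 - 1.8762)
x^{k+1} = 0.2008
Step 2: z-update.
Minimize 3*z^2 + 12*z + (3.0/2)*(0.2008 - z + 1.8762)^2
FOC: (2*3 + 3.0)*z = -12 + 3.0*(0.2008 + 1.8762)
z^{k+1} = -0.641
Step 3: u-update.
u^{k+1} = 1.8762 + 0.2008 + 0.641 = 2.718
Step 4: Primal residual = |0.2008 + 0.641| = 0.8418


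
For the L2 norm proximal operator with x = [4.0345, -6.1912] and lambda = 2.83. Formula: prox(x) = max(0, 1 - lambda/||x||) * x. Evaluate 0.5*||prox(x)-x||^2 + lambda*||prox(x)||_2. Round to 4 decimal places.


Step 1: Compute ||x||.
||x|| = 7.3897
Step 2: Compute scaling factor.
scale = max(0, 1 - 2.83/7.3897) = 0.617
Step 3: prox(x) = [2.4894, -3.8202]
||prox(x)|| = 4.5597
Step 4: Proximal objective.
0.5*||prox-x||^2 = 4.0045
lambda*||prox|| = 12.904
Total = 16.9085


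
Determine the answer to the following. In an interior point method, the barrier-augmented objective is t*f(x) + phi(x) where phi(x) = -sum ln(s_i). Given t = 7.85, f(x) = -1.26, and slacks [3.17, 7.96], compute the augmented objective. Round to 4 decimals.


Step 1: Compute log-barrier.
ln values: [1.1537, 2.0744]
phi = -(1.1537 + 2.0744) = -3.2282
Step 2: Compute augmented objective.
t*f(x) = 7.85*-1.26 = -9.891
Total = -9.891 - 3.2282 = -13.1192


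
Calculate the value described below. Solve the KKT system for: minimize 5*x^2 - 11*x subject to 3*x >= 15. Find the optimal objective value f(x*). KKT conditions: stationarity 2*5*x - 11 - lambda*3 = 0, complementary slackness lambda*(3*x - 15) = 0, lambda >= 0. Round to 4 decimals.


Step 1: Try lambda = 0 (constraint inactive).
x_unc = 11/(2*5) = 1.1
Check: 3*1.1 = 3.3 < 15 -- violated!
Step 2: Constraint must be active: 3*x = 15
x* = 15/3 = 5.0
lambda = (2*5*5.0 - 11)/3 = 13.0
Step 3: Compute optimal value.
f(x*) = 5*5.0^2 - 11*5.0 = 70.0


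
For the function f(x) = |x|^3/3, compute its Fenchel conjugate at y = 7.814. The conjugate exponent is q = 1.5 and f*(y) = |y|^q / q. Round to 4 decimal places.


The conjugate exponent q satisfies 1/p + 1/q = 1.
p = 3, so q = 3/(3 - 1) = 1.5
|y|^q = 7.814^1.5 = 21.8429
f*(7.814) = 21.8429 / 1.5 = 14.5619


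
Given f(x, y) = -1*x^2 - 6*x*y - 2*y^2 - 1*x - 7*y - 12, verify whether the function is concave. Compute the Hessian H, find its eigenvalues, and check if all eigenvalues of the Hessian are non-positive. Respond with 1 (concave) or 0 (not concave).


The Hessian of f(x,y) = -1*x^2 - 6*x*y - 2*y^2 - 1*x - 7*y - 12 is:
H = [[-2, -6], [-6, -4]]
Trace = -2 - 4 = -6
Determinant = -2*-4 - (-6)^2 = -28
Discriminant = (-6)^2 - 4*-28 = 148.0
Eigenvalues: lambda_1 = -9.0828, lambda_2 = 3.0828
The function is not concave.

0


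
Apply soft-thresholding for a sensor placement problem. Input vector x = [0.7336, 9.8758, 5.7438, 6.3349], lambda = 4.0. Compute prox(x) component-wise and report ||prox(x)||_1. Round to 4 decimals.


Soft-thresholding with lambda = 4.0:
prox(0.7336) = sign(0.7336)*max(|0.7336| - 4.0, 0) = 0.0
prox(9.8758) = sign(9.8758)*max(|9.8758| - 4.0, 0) = 5.8758
prox(5.7438) = sign(5.7438)*max(|5.7438| - 4.0, 0) = 1.7438
prox(6.3349) = sign(6.3349)*max(|6.3349| - 4.0, 0) = 2.3349
prox(x) = [0.0, 5.8758, 1.7438, 2.3349]
||prox(x)||_1 = 0.0 + 5.8758 + 1.7438 + 2.3349 = 9.9545


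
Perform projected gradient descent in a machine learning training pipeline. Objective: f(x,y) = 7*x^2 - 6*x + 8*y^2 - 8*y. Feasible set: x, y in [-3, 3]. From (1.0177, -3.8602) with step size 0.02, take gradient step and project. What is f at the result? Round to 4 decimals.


Step 1: Compute gradient at (1.0177, -3.8602).
grad_x = 2*7*1.0177 - 6 = 8.2478
grad_y = 2*8*-3.8602 - 8 = -69.7632
Step 2: Gradient step.
x_raw = 1.0177 - 0.02*8.2478 = 0.8527
y_raw = -3.8602 - 0.02*-69.7632 = -2.4649
Step 3: Project onto [-3, 3].
x_proj = clip(0.8527) = 0.8527
y_proj = clip(-2.4649) = -2.4649
Step 4: Evaluate f.
f(0.8527, -2.4649) = 68.3005


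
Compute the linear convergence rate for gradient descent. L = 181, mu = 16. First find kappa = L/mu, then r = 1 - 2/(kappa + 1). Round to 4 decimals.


Step 1: Compute the condition number.
kappa = L/mu = 181/16 = 11.3125
Step 2: Compute the convergence rate.
r = 1 - 2/(kappa + 1) = 1 - 2*mu/(L + mu) = (L - mu)/(L + mu) = 165/197 = 0.8376


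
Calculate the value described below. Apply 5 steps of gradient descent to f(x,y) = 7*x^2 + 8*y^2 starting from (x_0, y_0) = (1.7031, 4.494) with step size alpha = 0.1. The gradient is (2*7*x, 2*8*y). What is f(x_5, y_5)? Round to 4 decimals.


Gradient descent on f(x,y) = 7*x^2 + 8*y^2.
Starting point: (1.7031, 4.494), alpha = 0.1
Step 1: grad_x = 2*7*1.7031 = 23.8434, grad_y = 2*8*4.494 = 71.904
  x_1 = 1.7031 - 0.1*23.8434 = -0.6812
  y_1 = 4.494 - 0.1*71.904 = -2.6964
Step 2: grad_x = 2*7*-0.6812 = -9.5374, grad_y = 2*8*-2.6964 = -43.1424
  x_2 = -0.6812 - 0.1*-9.5374 = 0.2725
  y_2 = -2.6964 - 0.1*-43.1424 = 1.6178
Step 3: grad_x = 2*7*0.2725 = 3.8149, grad_y = 2*8*1.6178 = 25.8854
  x_3 = 0.2725 - 0.1*3.8149 = -0.109
  y_3 = 1.6178 - 0.1*25.8854 = -0.9707
Step 4: grad_x = 2*7*-0.109 = -1.526, grad_y = 2*8*-0.9707 = -15.5313
  x_4 = -0.109 - 0.1*-1.526 = 0.0436
  y_4 = -0.9707 - 0.1*-15.5313 = 0.5824
Step 5: grad_x = 2*7*0.0436 = 0.6104, grad_y = 2*8*0.5824 = 9.3188
  x_5 = 0.0436 - 0.1*0.6104 = -0.0174
  y_5 = 0.5824 - 0.1*9.3188 = -0.3495
f(-0.0174, -0.3495) = 7*(-0.0174)^2 + 8*(-0.3495)^2 = 0.9791


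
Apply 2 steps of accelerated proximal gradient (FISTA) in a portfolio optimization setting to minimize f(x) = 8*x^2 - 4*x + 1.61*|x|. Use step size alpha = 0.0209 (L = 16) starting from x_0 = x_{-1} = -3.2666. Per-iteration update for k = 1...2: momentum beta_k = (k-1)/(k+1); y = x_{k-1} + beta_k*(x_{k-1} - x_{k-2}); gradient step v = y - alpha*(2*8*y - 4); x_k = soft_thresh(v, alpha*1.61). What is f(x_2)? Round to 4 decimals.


FISTA on f(x) = 8*x^2 - 4*x + 1.61*|x|
L = 16, alpha = 0.0209
Iteration 1: beta = 0.0, y = -3.2666 + 0.0*(-3.2666 + 3.2666) = -3.2666
  grad(y) = -56.2656, v = y - alpha*grad = -2.0906
  prox(v) = soft_thresh(-2.0906, 0.0336) = -2.057
Iteration 2: beta = 0.3333, y = -2.057 + 0.3333*(-2.057 + 3.2666) = -1.6538
  grad(y) = -30.4608, v = y - alpha*grad = -1.0172
  prox(v) = soft_thresh(-1.0172, 0.0336) = -0.9835
f(x_2) = 8*(-0.9835)^2 - 4*(-0.9835) + 1.61*|-0.9835| = 13.256


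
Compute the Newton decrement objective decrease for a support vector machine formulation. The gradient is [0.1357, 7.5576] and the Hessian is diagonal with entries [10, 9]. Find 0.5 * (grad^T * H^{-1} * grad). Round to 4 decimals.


Step 1: H is diagonal, so H^(-1) * g = [0.0136, 0.8397].
Step 2: g^T H^(-1) g = sum_i g_i^2 / H_ii
  = (0.1357)^2/10 + (7.5576)^2/9
  = 0.0018 + 6.3464 = 6.3482
Step 3: Objective decrease = 0.5 * g^T H^(-1) g = 3.1741


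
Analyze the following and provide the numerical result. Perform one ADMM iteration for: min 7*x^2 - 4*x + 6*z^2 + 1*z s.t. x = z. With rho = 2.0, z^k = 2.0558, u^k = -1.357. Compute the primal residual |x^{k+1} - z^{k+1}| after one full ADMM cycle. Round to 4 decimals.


ADMM iteration with rho = 2.0, z^k = 2.0558, u^k = -1.357
Step 1: x-update.
Minimize 7*x^2 - 4*x + (2.0/2)*(x - 2.0558 - 1.357)^2
FOC: (2*7 + 2.0)*x = 4 + 2.0*(2.0558 + 1.357)
x^{k+1} = 0.6766
Step 2: z-update.
Minimize 6*z^2 + 1*z + (2.0/2)*(0.6766 - z - 1.357)^2
FOC: (2*6 + 2.0)*z = -1 + 2.0*(0.6766 - 1.357)
z^{k+1} = -0.1686
Step 3: u-update.
u^{k+1} = -1.357 + 0.6766 + 0.1686 = -0.5118
Step 4: Primal residual = |0.6766 + 0.1686| = 0.8452


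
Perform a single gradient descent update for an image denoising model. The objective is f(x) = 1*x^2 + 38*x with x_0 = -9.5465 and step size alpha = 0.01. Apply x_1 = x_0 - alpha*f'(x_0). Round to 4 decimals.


We compute the gradient at x_0 and apply the update.
f'(x) = 2*x + 38
f'(-9.5465) = 2*-9.5465 + 38 = 18.907
x_1 = -9.5465 - 0.01*18.907 = -9.7356


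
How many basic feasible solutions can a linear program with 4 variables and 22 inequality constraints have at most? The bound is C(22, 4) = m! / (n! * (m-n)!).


Each vertex corresponds to some choice of n active constraints out of m, so the number of vertices is at most C(m, n) = m! / (n!(m-n)!).
m = 22, n = 4
Numerator: 22 * 21 * 20 * 19
Denominator: 4! = 24
C(22, 4) = 7315


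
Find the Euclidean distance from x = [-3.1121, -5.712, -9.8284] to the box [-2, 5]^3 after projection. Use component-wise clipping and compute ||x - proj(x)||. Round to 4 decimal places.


Project each component onto [-2, 5].
clip(-3.1121) = -2.0, clip(-5.712) = -2.0, clip(-9.8284) = -2.0
Projection = [-2.0, -2.0, -2.0]
Squared diffs: [1.2368, 13.7789, 61.2838]
Distance = sqrt(76.2995) = 8.735


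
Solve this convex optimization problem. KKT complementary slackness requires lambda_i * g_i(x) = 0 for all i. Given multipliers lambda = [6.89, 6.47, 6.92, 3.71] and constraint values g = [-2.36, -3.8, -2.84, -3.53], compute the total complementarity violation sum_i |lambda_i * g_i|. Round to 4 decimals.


KKT complementary slackness check:
lambda_1 * g_1 = 6.89 * -2.36 = -16.2604
lambda_2 * g_2 = 6.47 * -3.8 = -24.586
lambda_3 * g_3 = 6.92 * -2.84 = -19.6528
lambda_4 * g_4 = 3.71 * -3.53 = -13.0963
Total violation = 16.2604 + 24.586 + 19.6528 + 13.0963 = 73.5955


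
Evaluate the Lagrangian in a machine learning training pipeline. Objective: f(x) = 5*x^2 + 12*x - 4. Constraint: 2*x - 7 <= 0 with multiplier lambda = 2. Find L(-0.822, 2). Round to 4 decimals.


Step 1: Evaluate f(x).
f(-0.822) = 5*(-0.822)^2 + 12*(-0.822) - 4 = -10.4856
Step 2: Evaluate g(x).
g(-0.822) = 2*-0.822 - 7 = -8.644
Step 3: Compute Lagrangian.
L = -10.4856 + 2*-8.644 = -27.7736


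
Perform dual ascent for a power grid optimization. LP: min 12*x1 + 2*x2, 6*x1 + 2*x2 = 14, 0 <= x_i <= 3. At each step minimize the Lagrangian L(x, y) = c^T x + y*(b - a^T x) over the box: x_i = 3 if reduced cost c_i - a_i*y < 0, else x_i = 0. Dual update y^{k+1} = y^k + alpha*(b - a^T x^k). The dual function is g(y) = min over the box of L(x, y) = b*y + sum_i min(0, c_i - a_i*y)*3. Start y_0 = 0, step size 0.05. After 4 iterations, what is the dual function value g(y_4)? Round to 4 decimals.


Dual ascent for LP: min 12*x1 + 2*x2, 6*x1 + 2*x2 = 14, 0 <= x_i <= 3
Step 1: y^k = 0.0, reduced costs: (12.0, 2.0)
  x^k = (0.0, 0.0), subgradient = b - a^T x = 14.0
  y^{k+1} = 0.0 + 0.05*14.0 = 0.7
Step 2: y^k = 0.7, reduced costs: (7.8, 0.6)
  x^k = (0.0, 0.0), subgradient = b - a^T x = 14.0
  y^{k+1} = 0.7 + 0.05*14.0 = 1.4
Step 3: y^k = 1.4, reduced costs: (3.6, -0.8)
  x^k = (0.0, 3.0), subgradient = b - a^T x = 8.0
  y^{k+1} = 1.4 + 0.05*8.0 = 1.8
Step 4: y^k = 1.8, reduced costs: (1.2, -1.6)
  x^k = (0.0, 3.0), subgradient = b - a^T x = 8.0
  y^{k+1} = 1.8 + 0.05*8.0 = 2.2
Dual objective at y_4 = 2.2: reduced costs (-1.2, -2.4), box minimizer x = (3.0, 3.0)
g(y_4) = b*y + (c1 - a1*y)*x1 + (c2 - a2*y)*x2 = 14*2.2 + (-1.2)*3.0 + (-2.4)*3.0 = 30.8 - 3.6 - 7.2 = 20.0


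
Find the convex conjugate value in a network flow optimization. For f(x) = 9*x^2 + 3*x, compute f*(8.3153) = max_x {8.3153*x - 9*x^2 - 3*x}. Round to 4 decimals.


f*(y) = sup_x {y*x - a*x^2 - b*x} = sup_x {(y-b)*x - a*x^2}
FOC: (y - b) - 2a*x = 0 => x* = (y - b)/(2a)
x* = (8.3153 - 3)/(2*9) = 0.2953
f*(8.3153) = (y-b)^2/(4a) = (8.3153 - 3)^2/(4*9)
= 28.2524/36 = 0.7848


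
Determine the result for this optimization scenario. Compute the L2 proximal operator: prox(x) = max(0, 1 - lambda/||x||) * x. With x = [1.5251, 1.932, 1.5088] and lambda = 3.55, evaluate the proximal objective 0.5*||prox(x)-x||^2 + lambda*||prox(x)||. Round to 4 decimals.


Step 1: Compute ||x||.
||x|| = 2.887
Step 2: Compute scaling factor.
scale = max(0, 1 - 3.55/2.887) = 0.0
Step 3: prox(x) = [0.0, 0.0, 0.0]
||prox(x)|| = 0.0
Step 4: Proximal objective.
0.5*||prox-x||^2 = 4.1675
lambda*||prox|| = 0.0
Total = 4.1675


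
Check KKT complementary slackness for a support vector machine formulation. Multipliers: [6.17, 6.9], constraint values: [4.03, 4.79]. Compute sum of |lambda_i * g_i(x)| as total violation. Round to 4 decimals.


KKT complementary slackness check:
lambda_1 * g_1 = 6.17 * 4.03 = 24.8651
lambda_2 * g_2 = 6.9 * 4.79 = 33.051
Total violation = 24.8651 + 33.051 = 57.9161


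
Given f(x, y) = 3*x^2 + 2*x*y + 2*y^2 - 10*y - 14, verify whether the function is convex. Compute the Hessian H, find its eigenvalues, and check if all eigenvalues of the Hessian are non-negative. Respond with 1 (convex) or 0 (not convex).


The Hessian of f(x,y) = 3*x^2 + 2*x*y + 2*y^2 - 10*y - 14 is:
H = [[6, 2], [2, 4]]
Trace = 6 + 4 = 10
Determinant = 6*4 - (2)^2 = 20
Discriminant = (10)^2 - 4*20 = 20.0
Eigenvalues: lambda_1 = 2.7639, lambda_2 = 7.2361
The function is convex.

1


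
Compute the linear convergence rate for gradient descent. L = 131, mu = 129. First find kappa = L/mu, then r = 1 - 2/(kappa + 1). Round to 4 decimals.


Step 1: Compute the condition number.
kappa = L/mu = 131/129 = 1.0155
Step 2: Compute the convergence rate.
r = 1 - 2/(kappa + 1) = 1 - 2*mu/(L + mu) = (L - mu)/(L + mu) = 2/260 = 0.0077


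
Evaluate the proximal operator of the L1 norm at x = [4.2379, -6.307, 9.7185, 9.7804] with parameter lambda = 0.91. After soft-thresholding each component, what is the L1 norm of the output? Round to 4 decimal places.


Soft-thresholding with lambda = 0.91:
prox(4.2379) = sign(4.2379)*max(|4.2379| - 0.91, 0) = 3.3279
prox(-6.307) = sign(-6.307)*max(|-6.307| - 0.91, 0) = -5.397
prox(9.7185) = sign(9.7185)*max(|9.7185| - 0.91, 0) = 8.8085
prox(9.7804) = sign(9.7804)*max(|9.7804| - 0.91, 0) = 8.8704
prox(x) = [3.3279, -5.397, 8.8085, 8.8704]
||prox(x)||_1 = 3.3279 + 5.397 + 8.8085 + 8.8704 = 26.4038


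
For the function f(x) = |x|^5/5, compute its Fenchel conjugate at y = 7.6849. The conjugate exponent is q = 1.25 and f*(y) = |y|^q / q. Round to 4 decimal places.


The conjugate exponent q satisfies 1/p + 1/q = 1.
p = 5, so q = 5/(5 - 1) = 1.25
|y|^q = 7.6849^1.25 = 12.7952
f*(7.6849) = 12.7952 / 1.25 = 10.2362


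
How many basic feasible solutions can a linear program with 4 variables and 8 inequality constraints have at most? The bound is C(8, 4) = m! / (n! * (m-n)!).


Each vertex corresponds to some choice of n active constraints out of m, so the number of vertices is at most C(m, n) = m! / (n!(m-n)!).
m = 8, n = 4
Numerator: 8 * 7 * 6 * 5
Denominator: 4! = 24
C(8, 4) = 70


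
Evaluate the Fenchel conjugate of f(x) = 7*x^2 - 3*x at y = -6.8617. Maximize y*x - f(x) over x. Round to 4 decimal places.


f*(y) = sup_x {y*x - a*x^2 - b*x} = sup_x {(y-b)*x - a*x^2}
FOC: (y - b) - 2a*x = 0 => x* = (y - b)/(2a)
x* = (-6.8617 + 3)/(2*7) = -0.2758
f*(-6.8617) = (y-b)^2/(4a) = (-6.8617 + 3)^2/(4*7)
= 14.9127/28 = 0.5326


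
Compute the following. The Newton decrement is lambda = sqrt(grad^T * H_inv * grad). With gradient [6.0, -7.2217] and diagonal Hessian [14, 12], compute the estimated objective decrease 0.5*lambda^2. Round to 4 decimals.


Step 1: H is diagonal, so H^(-1) * g = [0.4286, -0.6018].
Step 2: g^T H^(-1) g = sum_i g_i^2 / H_ii
  = (6.0)^2/14 + (-7.2217)^2/12
  = 2.5714 + 4.3461 = 6.9175
Step 3: Objective decrease = 0.5 * g^T H^(-1) g = 3.4588


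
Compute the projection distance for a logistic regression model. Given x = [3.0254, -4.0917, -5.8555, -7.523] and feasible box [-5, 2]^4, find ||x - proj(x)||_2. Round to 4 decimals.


Project each component onto [-5, 2].
clip(3.0254) = 2.0, clip(-4.0917) = -4.0917, clip(-5.8555) = -5.0, clip(-7.523) = -5.0
Projection = [2.0, -4.0917, -5.0, -5.0]
Squared diffs: [1.0514, 0.0, 0.7319, 6.3655]
Distance = sqrt(8.1488) = 2.8546


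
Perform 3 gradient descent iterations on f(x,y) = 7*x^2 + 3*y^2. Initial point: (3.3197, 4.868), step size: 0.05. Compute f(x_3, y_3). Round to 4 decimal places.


Gradient descent on f(x,y) = 7*x^2 + 3*y^2.
Starting point: (3.3197, 4.868), alpha = 0.05
Step 1: grad_x = 2*7*3.3197 = 46.4758, grad_y = 2*3*4.868 = 29.208
  x_1 = 3.3197 - 0.05*46.4758 = 0.9959
  y_1 = 4.868 - 0.05*29.208 = 3.4076
Step 2: grad_x = 2*7*0.9959 = 13.9427, grad_y = 2*3*3.4076 = 20.4456
  x_2 = 0.9959 - 0.05*13.9427 = 0.2988
  y_2 = 3.4076 - 0.05*20.4456 = 2.3853
Step 3: grad_x = 2*7*0.2988 = 4.1828, grad_y = 2*3*2.3853 = 14.3119
  x_3 = 0.2988 - 0.05*4.1828 = 0.0896
  y_3 = 2.3853 - 0.05*14.3119 = 1.6697
f(0.0896, 1.6697) = 7*0.0896^2 + 3*1.6697^2 = 8.4202


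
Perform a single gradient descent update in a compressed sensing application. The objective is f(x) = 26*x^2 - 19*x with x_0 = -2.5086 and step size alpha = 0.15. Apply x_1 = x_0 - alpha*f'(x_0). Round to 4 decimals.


We compute the gradient at x_0 and apply the update.
f'(x) = 52*x - 19
f'(-2.5086) = 52*-2.5086 - 19 = -149.4472
x_1 = -2.5086 - 0.15*-149.4472 = 19.9085


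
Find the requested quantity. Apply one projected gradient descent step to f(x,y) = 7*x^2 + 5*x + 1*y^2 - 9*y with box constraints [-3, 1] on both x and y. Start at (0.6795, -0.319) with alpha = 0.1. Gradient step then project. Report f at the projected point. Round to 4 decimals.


Step 1: Compute gradient at (0.6795, -0.319).
grad_x = 2*7*0.6795 + 5 = 14.513
grad_y = 2*1*-0.319 - 9 = -9.638
Step 2: Gradient step.
x_raw = 0.6795 - 0.1*14.513 = -0.7718
y_raw = -0.319 - 0.1*-9.638 = 0.6448
Step 3: Project onto [-3, 1].
x_proj = clip(-0.7718) = -0.7718
y_proj = clip(0.6448) = 0.6448
Step 4: Evaluate f.
f(-0.7718, 0.6448) = -5.0767


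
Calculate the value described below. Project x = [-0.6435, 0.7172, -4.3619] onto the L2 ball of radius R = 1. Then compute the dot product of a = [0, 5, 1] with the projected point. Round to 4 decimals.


Step 1: Compute ||x|| (intermediates to 6 decimals).
||x|| = sqrt((-0.6435)^2 + 0.7172^2 + (-4.3619)^2) = 4.467062
Step 2: Project.
Since ||x|| > R, scale = R/||x|| = 1/4.467062 = 0.223861, proj(x) = scale * x
proj(x) = [-0.144055, 0.160553, -0.976459]
Step 3: Dot product.
a^T * proj(x) = 0*(-0.144055) + 5*0.160553 + 1*(-0.976459) = -0.1737


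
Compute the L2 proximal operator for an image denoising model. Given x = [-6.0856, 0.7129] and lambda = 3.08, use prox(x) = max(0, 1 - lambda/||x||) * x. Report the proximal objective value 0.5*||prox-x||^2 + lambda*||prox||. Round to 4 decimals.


Step 1: Compute ||x||.
||x|| = 6.1272
Step 2: Compute scaling factor.
scale = max(0, 1 - 3.08/6.1272) = 0.4973
Step 3: prox(x) = [-3.0265, 0.3545]
||prox(x)|| = 3.0472
Step 4: Proximal objective.
0.5*||prox-x||^2 = 4.7432
lambda*||prox|| = 9.3854
Total = 14.1286


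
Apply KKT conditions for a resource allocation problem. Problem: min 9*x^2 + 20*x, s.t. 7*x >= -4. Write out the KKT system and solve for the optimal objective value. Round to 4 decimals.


Step 1: Try lambda = 0 (constraint inactive).
x_unc = -20/(2*9) = -1.1111
Check: 7*-1.1111 = -7.7777 < -4 -- violated!
Step 2: Constraint must be active: 7*x = -4
x* = -4/7 = -0.5714 (rounded; the exact value -4/7 is used below)
lambda = (2*9*(-4/7) + 20)/7 = 1.3878
Step 3: Compute optimal value.
f(x*) = 9*(-4/7)^2 + 20*(-4/7) = -8.4898


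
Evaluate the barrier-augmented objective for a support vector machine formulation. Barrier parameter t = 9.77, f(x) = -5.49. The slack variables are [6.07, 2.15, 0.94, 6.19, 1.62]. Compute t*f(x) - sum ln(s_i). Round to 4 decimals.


Step 1: Compute log-barrier.
ln values: [1.8034, 0.7655, -0.0619, 1.8229, 0.4824]
phi = -(1.8034 + 0.7655 - 0.0619 + 1.8229 + 0.4824) = -4.8123
Step 2: Compute augmented objective.
t*f(x) = 9.77*-5.49 = -53.6373
Total = -53.6373 - 4.8123 = -58.4496


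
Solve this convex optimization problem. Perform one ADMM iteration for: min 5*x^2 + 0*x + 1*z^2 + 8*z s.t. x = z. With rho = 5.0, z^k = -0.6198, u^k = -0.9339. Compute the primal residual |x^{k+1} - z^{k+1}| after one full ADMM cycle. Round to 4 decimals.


ADMM iteration with rho = 5.0, z^k = -0.6198, u^k = -0.9339
Step 1: x-update.
Minimize 5*x^2 + 0*x + (5.0/2)*(x + 0.6198 - 0.9339)^2
FOC: (2*5 + 5.0)*x = 0 + 5.0*(-0.6198 + 0.9339)
x^{k+1} = 0.1047
Step 2: z-update.
Minimize 1*z^2 + 8*z + (5.0/2)*(0.1047 - z - 0.9339)^2
FOC: (2*1 + 5.0)*z = -8 + 5.0*(0.1047 - 0.9339)
z^{k+1} = -1.7351
Step 3: u-update.
u^{k+1} = -0.9339 + 0.1047 + 1.7351 = 0.9059
Step 4: Primal residual = |0.1047 + 1.7351| = 1.8398


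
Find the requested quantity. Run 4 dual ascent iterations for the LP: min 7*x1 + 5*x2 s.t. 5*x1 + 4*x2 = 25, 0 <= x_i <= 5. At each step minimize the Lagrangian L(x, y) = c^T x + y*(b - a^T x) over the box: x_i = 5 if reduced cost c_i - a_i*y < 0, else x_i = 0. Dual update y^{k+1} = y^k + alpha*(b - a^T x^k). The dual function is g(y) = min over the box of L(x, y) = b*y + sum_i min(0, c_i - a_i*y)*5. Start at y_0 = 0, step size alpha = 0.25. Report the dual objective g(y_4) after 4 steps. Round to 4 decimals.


Dual ascent for LP: min 7*x1 + 5*x2, 5*x1 + 4*x2 = 25, 0 <= x_i <= 5
Step 1: y^k = 0.0, reduced costs: (7.0, 5.0)
  x^k = (0.0, 0.0), subgradient = b - a^T x = 25.0
  y^{k+1} = 0.0 + 0.25*25.0 = 6.25
Step 2: y^k = 6.25, reduced costs: (-24.25, -20.0)
  x^k = (5.0, 5.0), subgradient = b - a^T x = -20.0
  y^{k+1} = 6.25 + 0.25*-20.0 = 1.25
Step 3: y^k = 1.25, reduced costs: (0.75, 0.0)
  x^k = (0.0, 0.0), subgradient = b - a^T x = 25.0
  y^{k+1} = 1.25 + 0.25*25.0 = 7.5
Step 4: y^k = 7.5, reduced costs: (-30.5, -25.0)
  x^k = (5.0, 5.0), subgradient = b - a^T x = -20.0
  y^{k+1} = 7.5 + 0.25*-20.0 = 2.5
Dual objective at y_4 = 2.5: reduced costs (-5.5, -5.0), box minimizer x = (5.0, 5.0)
g(y_4) = b*y + (c1 - a1*y)*x1 + (c2 - a2*y)*x2 = 25*2.5 + (-5.5)*5.0 + (-5.0)*5.0 = 62.5 - 27.5 - 25.0 = 10.0


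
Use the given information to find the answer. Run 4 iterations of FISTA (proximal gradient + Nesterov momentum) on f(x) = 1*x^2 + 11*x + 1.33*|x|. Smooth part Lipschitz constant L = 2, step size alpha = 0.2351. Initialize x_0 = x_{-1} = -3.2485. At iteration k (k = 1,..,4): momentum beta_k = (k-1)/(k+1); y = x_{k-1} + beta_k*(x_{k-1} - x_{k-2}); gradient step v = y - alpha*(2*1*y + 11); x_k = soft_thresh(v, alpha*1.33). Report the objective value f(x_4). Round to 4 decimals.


FISTA on f(x) = 1*x^2 + 11*x + 1.33*|x|
L = 2, alpha = 0.2351
Iteration 1: beta = 0.0, y = -3.2485 + 0.0*(-3.2485 + 3.2485) = -3.2485
  grad(y) = 4.503, v = y - alpha*grad = -4.3072
  prox(v) = soft_thresh(-4.3072, 0.3127) = -3.9945
Iteration 2: beta = 0.3333, y = -3.9945 + 0.3333*(-3.9945 + 3.2485) = -4.2431
  grad(y) = 2.5137, v = y - alpha*grad = -4.8341
  prox(v) = soft_thresh(-4.8341, 0.3127) = -4.5214
Iteration 3: beta = 0.5, y = -4.5214 + 0.5*(-4.5214 + 3.9945) = -4.7849
  grad(y) = 1.4302, v = y - alpha*grad = -5.1211
  prox(v) = soft_thresh(-5.1211, 0.3127) = -4.8085
Iteration 4: beta = 0.6, y = -4.8085 + 0.6*(-4.8085 + 4.5214) = -4.9807
  grad(y) = 1.0386, v = y - alpha*grad = -5.2249
  prox(v) = soft_thresh(-5.2249, 0.3127) = -4.9122
f(x_4) = 1*(-4.9122)^2 + 11*(-4.9122) + 1.33*|-4.9122| = -23.3713
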